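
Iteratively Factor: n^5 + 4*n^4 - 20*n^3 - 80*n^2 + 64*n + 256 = (n + 4)*(n^4 - 20*n^2 + 64) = (n - 2)*(n + 4)*(n^3 + 2*n^2 - 16*n - 32) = (n - 2)*(n + 4)^2*(n^2 - 2*n - 8) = (n - 4)*(n - 2)*(n + 4)^2*(n + 2)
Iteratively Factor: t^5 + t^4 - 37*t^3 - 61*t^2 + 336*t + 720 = (t + 3)*(t^4 - 2*t^3 - 31*t^2 + 32*t + 240) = (t + 3)^2*(t^3 - 5*t^2 - 16*t + 80) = (t + 3)^2*(t + 4)*(t^2 - 9*t + 20) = (t - 5)*(t + 3)^2*(t + 4)*(t - 4)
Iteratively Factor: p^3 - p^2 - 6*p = (p)*(p^2 - p - 6) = p*(p - 3)*(p + 2)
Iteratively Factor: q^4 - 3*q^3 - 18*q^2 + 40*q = (q + 4)*(q^3 - 7*q^2 + 10*q) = q*(q + 4)*(q^2 - 7*q + 10) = q*(q - 5)*(q + 4)*(q - 2)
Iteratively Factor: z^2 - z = (z - 1)*(z)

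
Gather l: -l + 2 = 2 - l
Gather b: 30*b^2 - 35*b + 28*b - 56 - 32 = 30*b^2 - 7*b - 88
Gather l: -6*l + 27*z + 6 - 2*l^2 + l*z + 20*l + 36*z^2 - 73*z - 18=-2*l^2 + l*(z + 14) + 36*z^2 - 46*z - 12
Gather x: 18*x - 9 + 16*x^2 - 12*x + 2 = 16*x^2 + 6*x - 7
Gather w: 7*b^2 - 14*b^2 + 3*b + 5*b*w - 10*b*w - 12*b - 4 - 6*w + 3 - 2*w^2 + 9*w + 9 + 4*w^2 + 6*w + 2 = -7*b^2 - 9*b + 2*w^2 + w*(9 - 5*b) + 10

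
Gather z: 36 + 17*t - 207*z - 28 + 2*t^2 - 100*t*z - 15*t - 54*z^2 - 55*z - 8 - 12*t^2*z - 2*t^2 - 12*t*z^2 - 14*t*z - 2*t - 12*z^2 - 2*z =z^2*(-12*t - 66) + z*(-12*t^2 - 114*t - 264)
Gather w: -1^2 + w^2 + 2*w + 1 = w^2 + 2*w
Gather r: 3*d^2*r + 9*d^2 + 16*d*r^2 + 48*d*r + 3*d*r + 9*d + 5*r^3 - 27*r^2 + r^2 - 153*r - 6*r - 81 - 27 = 9*d^2 + 9*d + 5*r^3 + r^2*(16*d - 26) + r*(3*d^2 + 51*d - 159) - 108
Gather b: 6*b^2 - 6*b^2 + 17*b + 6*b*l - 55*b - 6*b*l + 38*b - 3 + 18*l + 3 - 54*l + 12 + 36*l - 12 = 0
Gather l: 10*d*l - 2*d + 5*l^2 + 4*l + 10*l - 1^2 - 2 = -2*d + 5*l^2 + l*(10*d + 14) - 3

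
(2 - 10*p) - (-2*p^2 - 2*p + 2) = 2*p^2 - 8*p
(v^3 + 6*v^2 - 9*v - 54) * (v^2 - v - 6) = v^5 + 5*v^4 - 21*v^3 - 81*v^2 + 108*v + 324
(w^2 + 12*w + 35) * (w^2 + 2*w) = w^4 + 14*w^3 + 59*w^2 + 70*w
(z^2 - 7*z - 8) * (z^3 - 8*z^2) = z^5 - 15*z^4 + 48*z^3 + 64*z^2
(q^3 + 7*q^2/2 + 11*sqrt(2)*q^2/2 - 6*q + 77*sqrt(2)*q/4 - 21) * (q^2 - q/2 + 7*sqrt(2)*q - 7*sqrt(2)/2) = q^5 + 3*q^4 + 25*sqrt(2)*q^4/2 + 75*sqrt(2)*q^3/2 + 277*q^3/4 - 511*sqrt(2)*q^2/8 + 213*q^2 - 126*sqrt(2)*q - 497*q/4 + 147*sqrt(2)/2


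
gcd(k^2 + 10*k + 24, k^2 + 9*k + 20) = k + 4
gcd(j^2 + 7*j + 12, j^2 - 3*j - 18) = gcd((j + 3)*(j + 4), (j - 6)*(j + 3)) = j + 3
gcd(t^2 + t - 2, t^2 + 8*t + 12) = t + 2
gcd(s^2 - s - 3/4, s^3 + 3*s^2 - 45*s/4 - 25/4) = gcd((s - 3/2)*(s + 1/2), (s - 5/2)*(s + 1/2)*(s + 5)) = s + 1/2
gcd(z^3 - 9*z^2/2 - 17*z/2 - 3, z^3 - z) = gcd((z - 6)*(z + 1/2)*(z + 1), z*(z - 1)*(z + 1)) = z + 1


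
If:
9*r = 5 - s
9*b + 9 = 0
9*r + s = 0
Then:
No Solution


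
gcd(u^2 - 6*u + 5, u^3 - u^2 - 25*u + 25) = u^2 - 6*u + 5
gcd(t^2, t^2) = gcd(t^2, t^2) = t^2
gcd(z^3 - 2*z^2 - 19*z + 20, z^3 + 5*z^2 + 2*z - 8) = z^2 + 3*z - 4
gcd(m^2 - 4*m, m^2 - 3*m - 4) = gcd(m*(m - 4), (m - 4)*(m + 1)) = m - 4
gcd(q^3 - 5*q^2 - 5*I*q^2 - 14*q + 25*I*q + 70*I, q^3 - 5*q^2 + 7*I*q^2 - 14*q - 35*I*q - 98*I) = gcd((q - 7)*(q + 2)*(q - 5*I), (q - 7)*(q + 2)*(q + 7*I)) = q^2 - 5*q - 14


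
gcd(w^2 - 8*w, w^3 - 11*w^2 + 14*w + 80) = w - 8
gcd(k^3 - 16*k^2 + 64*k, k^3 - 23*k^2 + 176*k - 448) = k^2 - 16*k + 64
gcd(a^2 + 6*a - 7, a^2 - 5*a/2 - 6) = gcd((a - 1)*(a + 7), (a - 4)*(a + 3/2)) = 1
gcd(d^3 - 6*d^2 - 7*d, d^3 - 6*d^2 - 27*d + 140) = d - 7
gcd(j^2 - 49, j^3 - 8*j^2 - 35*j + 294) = j - 7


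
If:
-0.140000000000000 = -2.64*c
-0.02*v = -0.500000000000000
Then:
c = 0.05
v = 25.00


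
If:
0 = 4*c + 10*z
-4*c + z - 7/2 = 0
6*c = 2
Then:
No Solution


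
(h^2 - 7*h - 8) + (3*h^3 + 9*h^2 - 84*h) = 3*h^3 + 10*h^2 - 91*h - 8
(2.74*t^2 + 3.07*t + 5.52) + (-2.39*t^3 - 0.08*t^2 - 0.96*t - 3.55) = -2.39*t^3 + 2.66*t^2 + 2.11*t + 1.97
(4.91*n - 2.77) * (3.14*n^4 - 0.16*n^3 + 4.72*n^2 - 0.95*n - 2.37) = 15.4174*n^5 - 9.4834*n^4 + 23.6184*n^3 - 17.7389*n^2 - 9.0052*n + 6.5649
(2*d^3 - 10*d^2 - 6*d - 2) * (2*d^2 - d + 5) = 4*d^5 - 22*d^4 + 8*d^3 - 48*d^2 - 28*d - 10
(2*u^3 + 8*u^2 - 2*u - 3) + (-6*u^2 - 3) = 2*u^3 + 2*u^2 - 2*u - 6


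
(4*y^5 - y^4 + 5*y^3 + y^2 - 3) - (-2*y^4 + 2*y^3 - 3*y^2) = 4*y^5 + y^4 + 3*y^3 + 4*y^2 - 3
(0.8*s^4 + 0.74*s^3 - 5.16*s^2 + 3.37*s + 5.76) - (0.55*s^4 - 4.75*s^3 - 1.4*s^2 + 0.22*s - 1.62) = 0.25*s^4 + 5.49*s^3 - 3.76*s^2 + 3.15*s + 7.38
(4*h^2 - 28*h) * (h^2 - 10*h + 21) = 4*h^4 - 68*h^3 + 364*h^2 - 588*h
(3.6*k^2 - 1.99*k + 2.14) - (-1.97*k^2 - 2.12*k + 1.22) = 5.57*k^2 + 0.13*k + 0.92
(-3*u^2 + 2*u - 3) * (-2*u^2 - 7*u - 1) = 6*u^4 + 17*u^3 - 5*u^2 + 19*u + 3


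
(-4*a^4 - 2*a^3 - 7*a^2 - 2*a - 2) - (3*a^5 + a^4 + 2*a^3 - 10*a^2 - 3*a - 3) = -3*a^5 - 5*a^4 - 4*a^3 + 3*a^2 + a + 1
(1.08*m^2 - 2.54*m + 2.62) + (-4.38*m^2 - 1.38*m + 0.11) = -3.3*m^2 - 3.92*m + 2.73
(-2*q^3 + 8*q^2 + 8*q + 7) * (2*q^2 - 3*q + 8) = -4*q^5 + 22*q^4 - 24*q^3 + 54*q^2 + 43*q + 56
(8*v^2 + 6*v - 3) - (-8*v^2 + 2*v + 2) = 16*v^2 + 4*v - 5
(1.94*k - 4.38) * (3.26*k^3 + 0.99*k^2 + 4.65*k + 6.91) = 6.3244*k^4 - 12.3582*k^3 + 4.6848*k^2 - 6.9616*k - 30.2658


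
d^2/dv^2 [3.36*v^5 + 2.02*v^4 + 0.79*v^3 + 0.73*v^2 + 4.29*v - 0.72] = 67.2*v^3 + 24.24*v^2 + 4.74*v + 1.46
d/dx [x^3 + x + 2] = 3*x^2 + 1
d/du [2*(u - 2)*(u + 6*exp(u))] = 12*u*exp(u) + 4*u - 12*exp(u) - 4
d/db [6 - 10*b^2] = -20*b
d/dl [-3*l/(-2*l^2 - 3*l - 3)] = 3*(3 - 2*l^2)/(4*l^4 + 12*l^3 + 21*l^2 + 18*l + 9)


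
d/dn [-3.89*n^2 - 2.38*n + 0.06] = -7.78*n - 2.38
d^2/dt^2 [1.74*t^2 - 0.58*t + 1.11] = 3.48000000000000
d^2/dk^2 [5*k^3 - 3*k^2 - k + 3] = 30*k - 6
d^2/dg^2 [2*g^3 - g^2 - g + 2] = 12*g - 2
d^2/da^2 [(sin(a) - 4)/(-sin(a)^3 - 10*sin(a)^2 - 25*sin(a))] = 2*(2*sin(a)^2 - 23*sin(a) - 43 - 26/sin(a) + 80/sin(a)^2 + 100/sin(a)^3)/(sin(a) + 5)^4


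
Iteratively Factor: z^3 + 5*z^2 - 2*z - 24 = (z + 3)*(z^2 + 2*z - 8) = (z - 2)*(z + 3)*(z + 4)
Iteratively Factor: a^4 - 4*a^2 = (a + 2)*(a^3 - 2*a^2) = a*(a + 2)*(a^2 - 2*a) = a*(a - 2)*(a + 2)*(a)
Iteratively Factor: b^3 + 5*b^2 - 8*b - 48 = (b - 3)*(b^2 + 8*b + 16) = (b - 3)*(b + 4)*(b + 4)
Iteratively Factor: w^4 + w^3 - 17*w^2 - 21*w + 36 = (w - 1)*(w^3 + 2*w^2 - 15*w - 36) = (w - 4)*(w - 1)*(w^2 + 6*w + 9) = (w - 4)*(w - 1)*(w + 3)*(w + 3)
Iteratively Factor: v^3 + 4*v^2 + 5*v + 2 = (v + 1)*(v^2 + 3*v + 2) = (v + 1)^2*(v + 2)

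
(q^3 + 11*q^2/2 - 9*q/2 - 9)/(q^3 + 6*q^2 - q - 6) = (q - 3/2)/(q - 1)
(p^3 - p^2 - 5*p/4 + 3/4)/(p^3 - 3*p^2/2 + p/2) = (2*p^2 - p - 3)/(2*p*(p - 1))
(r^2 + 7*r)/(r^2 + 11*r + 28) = r/(r + 4)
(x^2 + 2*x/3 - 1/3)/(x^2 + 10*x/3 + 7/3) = (3*x - 1)/(3*x + 7)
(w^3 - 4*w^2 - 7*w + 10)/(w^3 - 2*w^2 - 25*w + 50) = (w^2 + w - 2)/(w^2 + 3*w - 10)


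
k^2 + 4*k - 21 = (k - 3)*(k + 7)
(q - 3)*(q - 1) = q^2 - 4*q + 3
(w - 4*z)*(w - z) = w^2 - 5*w*z + 4*z^2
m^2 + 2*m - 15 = (m - 3)*(m + 5)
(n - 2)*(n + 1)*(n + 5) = n^3 + 4*n^2 - 7*n - 10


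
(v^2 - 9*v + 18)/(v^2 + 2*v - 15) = (v - 6)/(v + 5)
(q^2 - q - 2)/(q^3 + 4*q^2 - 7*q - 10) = 1/(q + 5)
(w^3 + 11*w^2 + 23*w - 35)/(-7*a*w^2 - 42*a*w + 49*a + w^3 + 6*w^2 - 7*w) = (w + 5)/(-7*a + w)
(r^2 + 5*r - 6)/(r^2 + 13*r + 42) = (r - 1)/(r + 7)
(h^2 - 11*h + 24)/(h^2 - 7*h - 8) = (h - 3)/(h + 1)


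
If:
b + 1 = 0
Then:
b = -1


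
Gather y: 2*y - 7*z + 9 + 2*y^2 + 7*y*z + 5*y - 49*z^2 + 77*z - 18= 2*y^2 + y*(7*z + 7) - 49*z^2 + 70*z - 9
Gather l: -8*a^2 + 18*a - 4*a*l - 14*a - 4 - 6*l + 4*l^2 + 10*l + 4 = -8*a^2 + 4*a + 4*l^2 + l*(4 - 4*a)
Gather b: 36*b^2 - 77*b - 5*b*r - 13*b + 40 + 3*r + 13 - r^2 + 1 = 36*b^2 + b*(-5*r - 90) - r^2 + 3*r + 54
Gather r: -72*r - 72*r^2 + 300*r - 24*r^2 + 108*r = -96*r^2 + 336*r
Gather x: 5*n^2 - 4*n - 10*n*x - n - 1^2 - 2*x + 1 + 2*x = 5*n^2 - 10*n*x - 5*n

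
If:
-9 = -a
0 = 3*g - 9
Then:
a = 9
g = 3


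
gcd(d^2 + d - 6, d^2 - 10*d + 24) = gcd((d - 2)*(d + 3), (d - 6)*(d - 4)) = 1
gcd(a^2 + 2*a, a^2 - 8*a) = a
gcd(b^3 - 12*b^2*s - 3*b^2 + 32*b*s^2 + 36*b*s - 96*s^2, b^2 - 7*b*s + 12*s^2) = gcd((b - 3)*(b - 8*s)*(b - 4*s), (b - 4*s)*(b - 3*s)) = -b + 4*s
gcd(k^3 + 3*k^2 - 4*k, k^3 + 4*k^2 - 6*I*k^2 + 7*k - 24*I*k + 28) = k + 4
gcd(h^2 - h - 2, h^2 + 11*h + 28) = 1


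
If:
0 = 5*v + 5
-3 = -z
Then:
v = -1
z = 3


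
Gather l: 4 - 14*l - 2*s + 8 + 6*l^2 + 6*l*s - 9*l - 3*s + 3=6*l^2 + l*(6*s - 23) - 5*s + 15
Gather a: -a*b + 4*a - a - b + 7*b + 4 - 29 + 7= a*(3 - b) + 6*b - 18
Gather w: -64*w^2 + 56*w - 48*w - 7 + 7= -64*w^2 + 8*w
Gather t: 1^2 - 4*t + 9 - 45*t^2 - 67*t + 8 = -45*t^2 - 71*t + 18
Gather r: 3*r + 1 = 3*r + 1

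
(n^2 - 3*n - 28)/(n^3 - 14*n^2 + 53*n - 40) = (n^2 - 3*n - 28)/(n^3 - 14*n^2 + 53*n - 40)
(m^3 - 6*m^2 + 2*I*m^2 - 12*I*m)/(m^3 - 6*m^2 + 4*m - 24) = m/(m - 2*I)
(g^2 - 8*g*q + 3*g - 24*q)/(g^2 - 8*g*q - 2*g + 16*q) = (g + 3)/(g - 2)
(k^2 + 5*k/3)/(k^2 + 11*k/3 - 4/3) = k*(3*k + 5)/(3*k^2 + 11*k - 4)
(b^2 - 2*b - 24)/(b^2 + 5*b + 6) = (b^2 - 2*b - 24)/(b^2 + 5*b + 6)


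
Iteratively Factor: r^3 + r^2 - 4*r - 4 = (r + 1)*(r^2 - 4) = (r + 1)*(r + 2)*(r - 2)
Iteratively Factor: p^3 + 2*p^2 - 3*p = (p - 1)*(p^2 + 3*p) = p*(p - 1)*(p + 3)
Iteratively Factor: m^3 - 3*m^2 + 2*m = (m - 1)*(m^2 - 2*m) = (m - 2)*(m - 1)*(m)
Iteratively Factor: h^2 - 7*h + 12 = (h - 3)*(h - 4)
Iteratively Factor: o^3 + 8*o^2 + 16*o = (o + 4)*(o^2 + 4*o) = o*(o + 4)*(o + 4)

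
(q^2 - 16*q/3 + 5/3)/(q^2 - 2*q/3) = (3*q^2 - 16*q + 5)/(q*(3*q - 2))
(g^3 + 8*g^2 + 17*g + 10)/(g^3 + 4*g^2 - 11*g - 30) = (g + 1)/(g - 3)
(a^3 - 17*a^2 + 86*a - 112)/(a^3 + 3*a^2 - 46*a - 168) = (a^2 - 10*a + 16)/(a^2 + 10*a + 24)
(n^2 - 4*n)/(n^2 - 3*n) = (n - 4)/(n - 3)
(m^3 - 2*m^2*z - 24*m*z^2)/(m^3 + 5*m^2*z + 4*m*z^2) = (m - 6*z)/(m + z)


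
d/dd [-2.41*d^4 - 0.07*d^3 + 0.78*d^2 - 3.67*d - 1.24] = -9.64*d^3 - 0.21*d^2 + 1.56*d - 3.67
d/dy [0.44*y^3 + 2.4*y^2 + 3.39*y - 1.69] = 1.32*y^2 + 4.8*y + 3.39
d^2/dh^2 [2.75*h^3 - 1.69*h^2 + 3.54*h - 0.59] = 16.5*h - 3.38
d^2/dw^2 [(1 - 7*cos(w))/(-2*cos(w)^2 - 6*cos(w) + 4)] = (-63*(1 - cos(2*w))^2*cos(w) + 25*(1 - cos(2*w))^2 + 7*cos(w) + 38*cos(2*w) - 117*cos(3*w) + 14*cos(5*w) + 186)/(6*cos(w) + cos(2*w) - 3)^3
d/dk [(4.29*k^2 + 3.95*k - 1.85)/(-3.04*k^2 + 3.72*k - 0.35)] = (27.9668*k^2 - 14.251*k + 5.4995)/(9.2416*k^4 - 22.6176*k^3 + 15.9664*k^2 - 2.604*k + 0.1225)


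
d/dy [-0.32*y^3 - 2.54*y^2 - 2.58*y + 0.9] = -0.96*y^2 - 5.08*y - 2.58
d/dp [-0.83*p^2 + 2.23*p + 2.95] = 2.23 - 1.66*p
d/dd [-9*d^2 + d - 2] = 1 - 18*d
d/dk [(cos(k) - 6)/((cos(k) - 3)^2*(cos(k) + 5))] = (-13*cos(k) + cos(2*k) - 26)*sin(k)/((cos(k) - 3)^3*(cos(k) + 5)^2)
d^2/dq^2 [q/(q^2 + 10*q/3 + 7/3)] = 6*(4*q*(3*q + 5)^2 - (9*q + 10)*(3*q^2 + 10*q + 7))/(3*q^2 + 10*q + 7)^3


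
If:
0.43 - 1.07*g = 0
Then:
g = 0.40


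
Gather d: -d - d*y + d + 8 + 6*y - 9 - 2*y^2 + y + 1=-d*y - 2*y^2 + 7*y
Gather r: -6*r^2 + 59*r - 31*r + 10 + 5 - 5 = -6*r^2 + 28*r + 10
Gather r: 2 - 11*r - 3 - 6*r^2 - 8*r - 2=-6*r^2 - 19*r - 3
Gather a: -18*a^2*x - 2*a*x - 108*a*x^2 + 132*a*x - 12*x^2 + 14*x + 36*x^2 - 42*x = -18*a^2*x + a*(-108*x^2 + 130*x) + 24*x^2 - 28*x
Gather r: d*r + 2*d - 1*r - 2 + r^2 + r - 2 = d*r + 2*d + r^2 - 4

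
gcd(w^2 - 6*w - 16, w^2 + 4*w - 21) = 1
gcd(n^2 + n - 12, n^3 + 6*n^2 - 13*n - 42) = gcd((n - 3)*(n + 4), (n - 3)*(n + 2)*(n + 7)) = n - 3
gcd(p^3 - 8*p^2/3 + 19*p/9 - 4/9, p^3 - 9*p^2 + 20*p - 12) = p - 1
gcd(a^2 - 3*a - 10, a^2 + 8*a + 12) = a + 2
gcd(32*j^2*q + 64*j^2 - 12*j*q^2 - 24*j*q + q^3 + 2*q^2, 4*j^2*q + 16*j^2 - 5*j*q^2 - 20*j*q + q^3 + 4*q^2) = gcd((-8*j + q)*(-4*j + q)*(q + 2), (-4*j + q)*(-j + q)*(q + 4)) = -4*j + q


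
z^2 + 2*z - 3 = (z - 1)*(z + 3)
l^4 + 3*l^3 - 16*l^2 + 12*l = l*(l - 2)*(l - 1)*(l + 6)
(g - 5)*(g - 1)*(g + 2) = g^3 - 4*g^2 - 7*g + 10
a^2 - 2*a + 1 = (a - 1)^2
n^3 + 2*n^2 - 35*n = n*(n - 5)*(n + 7)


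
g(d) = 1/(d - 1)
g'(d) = -1/(d - 1)^2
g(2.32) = 0.76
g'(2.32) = -0.57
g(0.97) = -33.33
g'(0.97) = -1111.11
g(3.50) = 0.40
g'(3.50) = -0.16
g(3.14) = 0.47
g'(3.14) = -0.22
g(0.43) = -1.75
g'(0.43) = -3.08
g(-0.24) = -0.81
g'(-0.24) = -0.65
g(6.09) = 0.20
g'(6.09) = -0.04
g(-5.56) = -0.15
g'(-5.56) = -0.02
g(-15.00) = -0.06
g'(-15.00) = 0.00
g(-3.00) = -0.25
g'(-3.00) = -0.06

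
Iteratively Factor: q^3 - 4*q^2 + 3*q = (q)*(q^2 - 4*q + 3) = q*(q - 3)*(q - 1)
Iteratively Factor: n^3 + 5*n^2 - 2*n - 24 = (n - 2)*(n^2 + 7*n + 12) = (n - 2)*(n + 3)*(n + 4)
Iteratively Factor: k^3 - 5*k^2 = (k)*(k^2 - 5*k) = k^2*(k - 5)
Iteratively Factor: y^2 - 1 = (y - 1)*(y + 1)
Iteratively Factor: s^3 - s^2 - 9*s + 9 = (s - 1)*(s^2 - 9) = (s - 1)*(s + 3)*(s - 3)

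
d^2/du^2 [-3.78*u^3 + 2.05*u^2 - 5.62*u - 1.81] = 4.1 - 22.68*u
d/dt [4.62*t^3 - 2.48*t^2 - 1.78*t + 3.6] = 13.86*t^2 - 4.96*t - 1.78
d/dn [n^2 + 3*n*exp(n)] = 3*n*exp(n) + 2*n + 3*exp(n)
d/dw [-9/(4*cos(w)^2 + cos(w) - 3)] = -9*(8*cos(w) + 1)*sin(w)/(4*cos(w)^2 + cos(w) - 3)^2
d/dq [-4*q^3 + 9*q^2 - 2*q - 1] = -12*q^2 + 18*q - 2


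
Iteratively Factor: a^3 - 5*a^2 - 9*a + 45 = (a - 3)*(a^2 - 2*a - 15) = (a - 5)*(a - 3)*(a + 3)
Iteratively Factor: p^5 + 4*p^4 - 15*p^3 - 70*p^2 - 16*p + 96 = (p - 4)*(p^4 + 8*p^3 + 17*p^2 - 2*p - 24) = (p - 4)*(p + 3)*(p^3 + 5*p^2 + 2*p - 8) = (p - 4)*(p - 1)*(p + 3)*(p^2 + 6*p + 8) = (p - 4)*(p - 1)*(p + 2)*(p + 3)*(p + 4)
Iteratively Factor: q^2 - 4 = (q + 2)*(q - 2)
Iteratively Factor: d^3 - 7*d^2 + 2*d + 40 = (d - 4)*(d^2 - 3*d - 10) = (d - 4)*(d + 2)*(d - 5)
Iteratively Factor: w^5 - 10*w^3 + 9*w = (w - 1)*(w^4 + w^3 - 9*w^2 - 9*w) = (w - 1)*(w + 1)*(w^3 - 9*w) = (w - 3)*(w - 1)*(w + 1)*(w^2 + 3*w) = w*(w - 3)*(w - 1)*(w + 1)*(w + 3)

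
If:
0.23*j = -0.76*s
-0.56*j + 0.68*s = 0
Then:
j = 0.00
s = 0.00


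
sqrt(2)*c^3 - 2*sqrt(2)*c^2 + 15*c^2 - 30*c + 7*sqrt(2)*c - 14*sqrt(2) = (c - 2)*(c + 7*sqrt(2))*(sqrt(2)*c + 1)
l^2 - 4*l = l*(l - 4)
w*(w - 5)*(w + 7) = w^3 + 2*w^2 - 35*w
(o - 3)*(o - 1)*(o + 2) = o^3 - 2*o^2 - 5*o + 6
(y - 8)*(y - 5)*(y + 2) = y^3 - 11*y^2 + 14*y + 80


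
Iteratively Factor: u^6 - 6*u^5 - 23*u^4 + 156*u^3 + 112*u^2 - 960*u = (u - 4)*(u^5 - 2*u^4 - 31*u^3 + 32*u^2 + 240*u) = (u - 5)*(u - 4)*(u^4 + 3*u^3 - 16*u^2 - 48*u) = (u - 5)*(u - 4)^2*(u^3 + 7*u^2 + 12*u) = (u - 5)*(u - 4)^2*(u + 3)*(u^2 + 4*u) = (u - 5)*(u - 4)^2*(u + 3)*(u + 4)*(u)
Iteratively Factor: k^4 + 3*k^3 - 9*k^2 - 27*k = (k + 3)*(k^3 - 9*k) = k*(k + 3)*(k^2 - 9) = k*(k + 3)^2*(k - 3)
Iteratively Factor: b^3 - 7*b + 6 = (b - 1)*(b^2 + b - 6) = (b - 1)*(b + 3)*(b - 2)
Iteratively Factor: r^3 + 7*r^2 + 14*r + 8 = (r + 4)*(r^2 + 3*r + 2) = (r + 1)*(r + 4)*(r + 2)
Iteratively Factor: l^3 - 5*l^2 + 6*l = (l - 2)*(l^2 - 3*l) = (l - 3)*(l - 2)*(l)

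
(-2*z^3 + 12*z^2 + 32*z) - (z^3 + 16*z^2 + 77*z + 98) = -3*z^3 - 4*z^2 - 45*z - 98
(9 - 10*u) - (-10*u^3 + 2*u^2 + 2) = 10*u^3 - 2*u^2 - 10*u + 7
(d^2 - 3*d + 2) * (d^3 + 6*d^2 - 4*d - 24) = d^5 + 3*d^4 - 20*d^3 + 64*d - 48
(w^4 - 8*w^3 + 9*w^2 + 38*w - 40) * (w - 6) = w^5 - 14*w^4 + 57*w^3 - 16*w^2 - 268*w + 240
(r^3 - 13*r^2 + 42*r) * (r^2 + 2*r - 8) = r^5 - 11*r^4 + 8*r^3 + 188*r^2 - 336*r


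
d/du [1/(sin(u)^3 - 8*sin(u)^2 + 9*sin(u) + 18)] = (-3*sin(u)^2 + 16*sin(u) - 9)*cos(u)/(sin(u)^3 - 8*sin(u)^2 + 9*sin(u) + 18)^2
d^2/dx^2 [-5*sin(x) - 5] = 5*sin(x)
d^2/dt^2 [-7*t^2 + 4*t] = -14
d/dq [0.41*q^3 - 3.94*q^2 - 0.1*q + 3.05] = 1.23*q^2 - 7.88*q - 0.1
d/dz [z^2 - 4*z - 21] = 2*z - 4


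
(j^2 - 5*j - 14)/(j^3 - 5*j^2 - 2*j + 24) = (j - 7)/(j^2 - 7*j + 12)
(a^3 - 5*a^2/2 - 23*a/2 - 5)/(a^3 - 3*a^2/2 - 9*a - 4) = (a - 5)/(a - 4)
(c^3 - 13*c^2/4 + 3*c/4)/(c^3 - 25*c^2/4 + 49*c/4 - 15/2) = c*(4*c - 1)/(4*c^2 - 13*c + 10)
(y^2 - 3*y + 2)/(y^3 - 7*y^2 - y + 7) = (y - 2)/(y^2 - 6*y - 7)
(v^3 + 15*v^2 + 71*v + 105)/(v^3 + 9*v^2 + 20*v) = (v^2 + 10*v + 21)/(v*(v + 4))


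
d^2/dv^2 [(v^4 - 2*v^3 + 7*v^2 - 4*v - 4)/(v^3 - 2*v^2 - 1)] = 2*(7*v^6 - 9*v^5 - 6*v^4 + 101*v^3 - 108*v^2 + 6*v + 15)/(v^9 - 6*v^8 + 12*v^7 - 11*v^6 + 12*v^5 - 12*v^4 + 3*v^3 - 6*v^2 - 1)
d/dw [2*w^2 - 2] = 4*w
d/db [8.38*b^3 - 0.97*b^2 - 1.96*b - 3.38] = 25.14*b^2 - 1.94*b - 1.96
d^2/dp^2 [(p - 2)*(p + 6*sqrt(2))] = 2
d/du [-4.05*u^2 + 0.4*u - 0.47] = 0.4 - 8.1*u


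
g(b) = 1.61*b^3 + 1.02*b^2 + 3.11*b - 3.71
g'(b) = 4.83*b^2 + 2.04*b + 3.11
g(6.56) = 515.09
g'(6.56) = 224.34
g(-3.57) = -75.07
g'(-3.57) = 57.39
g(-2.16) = -21.89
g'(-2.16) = 21.24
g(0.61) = -1.07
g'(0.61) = 6.15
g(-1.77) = -14.95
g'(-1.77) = 14.63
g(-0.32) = -4.65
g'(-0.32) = 2.95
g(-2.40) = -27.56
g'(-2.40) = 26.03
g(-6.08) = -346.77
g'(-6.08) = 169.25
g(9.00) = 1280.59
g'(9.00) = 412.70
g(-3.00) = -47.33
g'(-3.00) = 40.46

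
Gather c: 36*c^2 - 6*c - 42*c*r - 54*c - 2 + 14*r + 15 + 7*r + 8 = 36*c^2 + c*(-42*r - 60) + 21*r + 21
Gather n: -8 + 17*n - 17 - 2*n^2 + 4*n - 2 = -2*n^2 + 21*n - 27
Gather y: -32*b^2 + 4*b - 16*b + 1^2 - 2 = -32*b^2 - 12*b - 1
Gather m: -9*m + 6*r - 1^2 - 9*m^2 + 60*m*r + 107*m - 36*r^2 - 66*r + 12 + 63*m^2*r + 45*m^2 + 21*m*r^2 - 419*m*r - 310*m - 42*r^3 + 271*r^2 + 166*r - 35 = m^2*(63*r + 36) + m*(21*r^2 - 359*r - 212) - 42*r^3 + 235*r^2 + 106*r - 24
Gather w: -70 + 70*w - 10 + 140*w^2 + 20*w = 140*w^2 + 90*w - 80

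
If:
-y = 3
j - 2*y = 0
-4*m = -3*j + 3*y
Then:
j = -6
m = -9/4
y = -3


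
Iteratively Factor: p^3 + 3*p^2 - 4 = (p - 1)*(p^2 + 4*p + 4) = (p - 1)*(p + 2)*(p + 2)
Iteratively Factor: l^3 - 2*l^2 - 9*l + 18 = (l - 2)*(l^2 - 9) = (l - 3)*(l - 2)*(l + 3)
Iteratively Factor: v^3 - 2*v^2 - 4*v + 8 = (v - 2)*(v^2 - 4) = (v - 2)^2*(v + 2)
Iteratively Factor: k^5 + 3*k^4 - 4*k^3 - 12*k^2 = (k - 2)*(k^4 + 5*k^3 + 6*k^2) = (k - 2)*(k + 3)*(k^3 + 2*k^2) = k*(k - 2)*(k + 3)*(k^2 + 2*k) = k^2*(k - 2)*(k + 3)*(k + 2)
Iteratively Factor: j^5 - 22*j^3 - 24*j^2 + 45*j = (j - 5)*(j^4 + 5*j^3 + 3*j^2 - 9*j) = (j - 5)*(j + 3)*(j^3 + 2*j^2 - 3*j) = (j - 5)*(j + 3)^2*(j^2 - j) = (j - 5)*(j - 1)*(j + 3)^2*(j)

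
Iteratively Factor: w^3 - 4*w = (w)*(w^2 - 4) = w*(w + 2)*(w - 2)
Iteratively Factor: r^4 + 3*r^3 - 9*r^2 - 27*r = (r + 3)*(r^3 - 9*r) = (r + 3)^2*(r^2 - 3*r) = (r - 3)*(r + 3)^2*(r)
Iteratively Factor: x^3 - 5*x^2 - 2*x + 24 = (x - 4)*(x^2 - x - 6) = (x - 4)*(x - 3)*(x + 2)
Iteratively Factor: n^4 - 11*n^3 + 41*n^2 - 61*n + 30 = (n - 1)*(n^3 - 10*n^2 + 31*n - 30) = (n - 2)*(n - 1)*(n^2 - 8*n + 15) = (n - 3)*(n - 2)*(n - 1)*(n - 5)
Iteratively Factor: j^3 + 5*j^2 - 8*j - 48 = (j - 3)*(j^2 + 8*j + 16) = (j - 3)*(j + 4)*(j + 4)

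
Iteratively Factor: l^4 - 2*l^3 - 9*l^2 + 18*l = (l - 2)*(l^3 - 9*l) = (l - 3)*(l - 2)*(l^2 + 3*l) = l*(l - 3)*(l - 2)*(l + 3)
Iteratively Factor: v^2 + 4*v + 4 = (v + 2)*(v + 2)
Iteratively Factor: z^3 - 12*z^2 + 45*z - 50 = (z - 5)*(z^2 - 7*z + 10) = (z - 5)*(z - 2)*(z - 5)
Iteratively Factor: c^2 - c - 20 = (c - 5)*(c + 4)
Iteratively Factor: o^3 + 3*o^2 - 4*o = (o)*(o^2 + 3*o - 4) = o*(o - 1)*(o + 4)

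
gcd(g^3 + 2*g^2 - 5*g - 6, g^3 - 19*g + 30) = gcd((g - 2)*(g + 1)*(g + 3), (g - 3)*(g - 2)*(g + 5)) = g - 2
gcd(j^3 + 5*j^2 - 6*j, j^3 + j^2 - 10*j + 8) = j - 1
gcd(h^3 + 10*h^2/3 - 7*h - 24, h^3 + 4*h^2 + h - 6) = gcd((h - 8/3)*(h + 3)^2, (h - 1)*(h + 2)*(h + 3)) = h + 3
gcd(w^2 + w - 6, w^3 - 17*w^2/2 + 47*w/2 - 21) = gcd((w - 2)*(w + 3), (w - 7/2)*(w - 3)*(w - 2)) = w - 2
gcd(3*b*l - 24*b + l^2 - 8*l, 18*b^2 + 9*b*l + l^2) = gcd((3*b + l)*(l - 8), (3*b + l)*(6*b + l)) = 3*b + l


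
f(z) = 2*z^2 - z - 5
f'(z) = 4*z - 1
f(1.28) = -3.00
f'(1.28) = 4.12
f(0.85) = -4.40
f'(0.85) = 2.40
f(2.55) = 5.46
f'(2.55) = 9.20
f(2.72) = 7.08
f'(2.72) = 9.88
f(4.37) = 28.82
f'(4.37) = 16.48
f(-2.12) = 6.11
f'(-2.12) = -9.48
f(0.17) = -5.11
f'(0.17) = -0.32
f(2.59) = 5.83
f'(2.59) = 9.36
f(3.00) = 10.00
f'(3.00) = 11.00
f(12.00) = 271.00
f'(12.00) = 47.00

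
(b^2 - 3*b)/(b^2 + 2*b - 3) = b*(b - 3)/(b^2 + 2*b - 3)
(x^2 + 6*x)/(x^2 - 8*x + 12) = x*(x + 6)/(x^2 - 8*x + 12)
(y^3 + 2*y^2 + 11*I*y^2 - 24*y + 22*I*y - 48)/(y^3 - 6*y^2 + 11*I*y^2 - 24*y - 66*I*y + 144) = (y + 2)/(y - 6)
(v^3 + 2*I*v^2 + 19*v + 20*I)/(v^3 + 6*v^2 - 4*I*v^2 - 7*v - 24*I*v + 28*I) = (v^2 + 6*I*v - 5)/(v^2 + 6*v - 7)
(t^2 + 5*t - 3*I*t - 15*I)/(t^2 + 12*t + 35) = (t - 3*I)/(t + 7)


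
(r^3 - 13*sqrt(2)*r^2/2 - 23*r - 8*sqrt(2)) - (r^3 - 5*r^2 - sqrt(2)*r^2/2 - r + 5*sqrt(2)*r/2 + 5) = -6*sqrt(2)*r^2 + 5*r^2 - 22*r - 5*sqrt(2)*r/2 - 8*sqrt(2) - 5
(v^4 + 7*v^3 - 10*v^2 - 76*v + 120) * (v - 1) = v^5 + 6*v^4 - 17*v^3 - 66*v^2 + 196*v - 120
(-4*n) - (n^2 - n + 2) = -n^2 - 3*n - 2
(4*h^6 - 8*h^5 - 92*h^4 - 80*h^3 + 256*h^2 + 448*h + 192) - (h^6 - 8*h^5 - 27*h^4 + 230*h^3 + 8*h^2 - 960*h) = 3*h^6 - 65*h^4 - 310*h^3 + 248*h^2 + 1408*h + 192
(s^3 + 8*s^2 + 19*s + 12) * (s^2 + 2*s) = s^5 + 10*s^4 + 35*s^3 + 50*s^2 + 24*s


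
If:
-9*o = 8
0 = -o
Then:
No Solution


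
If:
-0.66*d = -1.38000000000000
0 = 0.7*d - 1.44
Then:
No Solution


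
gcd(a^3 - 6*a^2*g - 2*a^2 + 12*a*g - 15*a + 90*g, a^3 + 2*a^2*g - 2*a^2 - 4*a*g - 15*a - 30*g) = a^2 - 2*a - 15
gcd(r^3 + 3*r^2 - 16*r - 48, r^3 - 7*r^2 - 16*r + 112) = r^2 - 16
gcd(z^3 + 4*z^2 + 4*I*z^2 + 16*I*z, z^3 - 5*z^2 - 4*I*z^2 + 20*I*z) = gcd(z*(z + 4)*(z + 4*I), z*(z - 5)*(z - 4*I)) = z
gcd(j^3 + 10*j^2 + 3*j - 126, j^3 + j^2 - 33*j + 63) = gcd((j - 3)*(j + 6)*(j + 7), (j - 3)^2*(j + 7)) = j^2 + 4*j - 21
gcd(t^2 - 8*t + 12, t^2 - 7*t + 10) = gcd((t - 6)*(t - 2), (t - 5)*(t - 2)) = t - 2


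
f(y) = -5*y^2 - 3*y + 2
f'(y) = -10*y - 3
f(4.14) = -96.12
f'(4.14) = -44.40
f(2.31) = -31.61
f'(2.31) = -26.10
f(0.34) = 0.40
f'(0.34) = -6.40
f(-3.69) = -55.01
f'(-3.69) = 33.90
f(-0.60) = 2.00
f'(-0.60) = 3.00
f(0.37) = 0.21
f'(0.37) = -6.70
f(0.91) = -4.87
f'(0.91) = -12.10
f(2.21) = -29.05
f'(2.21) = -25.10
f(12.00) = -754.00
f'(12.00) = -123.00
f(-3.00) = -34.00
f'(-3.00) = 27.00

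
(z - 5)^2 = z^2 - 10*z + 25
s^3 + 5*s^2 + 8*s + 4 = (s + 1)*(s + 2)^2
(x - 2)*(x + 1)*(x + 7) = x^3 + 6*x^2 - 9*x - 14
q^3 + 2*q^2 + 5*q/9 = q*(q + 1/3)*(q + 5/3)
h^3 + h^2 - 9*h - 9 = (h - 3)*(h + 1)*(h + 3)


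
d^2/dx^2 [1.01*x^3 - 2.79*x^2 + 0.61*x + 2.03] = 6.06*x - 5.58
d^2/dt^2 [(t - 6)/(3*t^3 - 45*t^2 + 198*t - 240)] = 2*(3*(t - 6)*(t^2 - 10*t + 22)^2 + (-t^2 + 10*t - (t - 6)*(t - 5) - 22)*(t^3 - 15*t^2 + 66*t - 80))/(t^3 - 15*t^2 + 66*t - 80)^3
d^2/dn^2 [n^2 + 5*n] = 2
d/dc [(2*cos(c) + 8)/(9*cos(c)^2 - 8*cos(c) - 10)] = 2*(9*cos(c)^2 + 72*cos(c) - 22)*sin(c)/(9*sin(c)^2 + 8*cos(c) + 1)^2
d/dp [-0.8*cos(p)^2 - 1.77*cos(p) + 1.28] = (1.6*cos(p) + 1.77)*sin(p)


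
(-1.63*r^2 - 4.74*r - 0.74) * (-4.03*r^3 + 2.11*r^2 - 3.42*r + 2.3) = 6.5689*r^5 + 15.6629*r^4 - 1.4446*r^3 + 10.9004*r^2 - 8.3712*r - 1.702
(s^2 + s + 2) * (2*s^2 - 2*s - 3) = 2*s^4 - s^2 - 7*s - 6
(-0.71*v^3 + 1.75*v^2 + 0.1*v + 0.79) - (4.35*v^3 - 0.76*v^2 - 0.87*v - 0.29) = -5.06*v^3 + 2.51*v^2 + 0.97*v + 1.08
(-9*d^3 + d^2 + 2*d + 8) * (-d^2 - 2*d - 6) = 9*d^5 + 17*d^4 + 50*d^3 - 18*d^2 - 28*d - 48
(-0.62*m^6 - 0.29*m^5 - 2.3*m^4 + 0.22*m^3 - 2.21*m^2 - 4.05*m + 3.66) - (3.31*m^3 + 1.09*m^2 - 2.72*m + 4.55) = -0.62*m^6 - 0.29*m^5 - 2.3*m^4 - 3.09*m^3 - 3.3*m^2 - 1.33*m - 0.89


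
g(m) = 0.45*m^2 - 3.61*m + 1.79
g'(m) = 0.9*m - 3.61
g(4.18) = -5.44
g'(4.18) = 0.15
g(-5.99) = 39.56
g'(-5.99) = -9.00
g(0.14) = 1.29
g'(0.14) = -3.48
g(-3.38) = 19.13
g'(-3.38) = -6.65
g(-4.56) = 27.61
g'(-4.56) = -7.71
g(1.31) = -2.17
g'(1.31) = -2.43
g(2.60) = -4.55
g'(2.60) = -1.27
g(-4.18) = 24.74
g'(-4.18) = -7.37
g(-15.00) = 157.19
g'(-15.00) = -17.11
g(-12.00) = 109.91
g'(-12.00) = -14.41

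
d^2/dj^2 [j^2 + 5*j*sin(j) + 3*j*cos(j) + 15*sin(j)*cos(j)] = -5*j*sin(j) - 3*j*cos(j) - 6*sin(j) - 30*sin(2*j) + 10*cos(j) + 2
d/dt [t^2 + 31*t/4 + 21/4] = 2*t + 31/4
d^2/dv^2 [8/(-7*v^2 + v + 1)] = 16*(-49*v^2 + 7*v + (14*v - 1)^2 + 7)/(-7*v^2 + v + 1)^3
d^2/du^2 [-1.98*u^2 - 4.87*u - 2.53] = -3.96000000000000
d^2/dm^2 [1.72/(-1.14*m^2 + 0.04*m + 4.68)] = (-4.470624*m^2 + 0.156864*m + 1.72*(2.28*m - 0.04)*(4.56*m - 0.08) + 18.353088)/(-1.14*m^2 + 0.04*m + 4.68)^3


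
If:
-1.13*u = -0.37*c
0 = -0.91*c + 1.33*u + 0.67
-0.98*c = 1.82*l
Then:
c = 1.41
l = -0.76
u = 0.46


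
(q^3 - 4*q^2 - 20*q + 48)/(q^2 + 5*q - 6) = (q^3 - 4*q^2 - 20*q + 48)/(q^2 + 5*q - 6)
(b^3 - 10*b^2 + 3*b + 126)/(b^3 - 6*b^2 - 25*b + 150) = (b^2 - 4*b - 21)/(b^2 - 25)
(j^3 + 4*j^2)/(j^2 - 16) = j^2/(j - 4)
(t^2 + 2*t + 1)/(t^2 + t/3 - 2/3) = 3*(t + 1)/(3*t - 2)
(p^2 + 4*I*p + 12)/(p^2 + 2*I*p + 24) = (p - 2*I)/(p - 4*I)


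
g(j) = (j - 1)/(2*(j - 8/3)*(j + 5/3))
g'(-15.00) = 0.00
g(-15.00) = -0.03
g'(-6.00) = -0.02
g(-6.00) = -0.09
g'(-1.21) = -1.49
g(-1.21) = 0.62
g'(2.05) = -0.53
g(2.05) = -0.23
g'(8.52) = -0.01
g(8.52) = 0.06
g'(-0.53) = -0.26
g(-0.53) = 0.21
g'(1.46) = -0.16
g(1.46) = -0.06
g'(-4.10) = -0.06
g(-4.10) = -0.15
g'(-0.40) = -0.21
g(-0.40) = 0.18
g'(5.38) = -0.03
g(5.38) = 0.11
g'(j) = -(j - 1)/(2*(j - 8/3)*(j + 5/3)^2) + 1/(2*(j - 8/3)*(j + 5/3)) - (j - 1)/(2*(j - 8/3)^2*(j + 5/3)) = 9*(-9*j^2 + 18*j - 49)/(2*(81*j^4 - 162*j^3 - 639*j^2 + 720*j + 1600))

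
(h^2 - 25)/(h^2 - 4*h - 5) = (h + 5)/(h + 1)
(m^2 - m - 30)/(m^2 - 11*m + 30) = (m + 5)/(m - 5)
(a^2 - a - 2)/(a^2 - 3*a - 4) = (a - 2)/(a - 4)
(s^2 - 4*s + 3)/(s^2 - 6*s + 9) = (s - 1)/(s - 3)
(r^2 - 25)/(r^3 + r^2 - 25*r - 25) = 1/(r + 1)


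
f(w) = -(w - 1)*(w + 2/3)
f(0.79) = 0.31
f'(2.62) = -4.91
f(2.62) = -5.32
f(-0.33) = 0.45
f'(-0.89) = 2.11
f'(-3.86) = 8.05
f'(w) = 1/3 - 2*w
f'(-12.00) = 24.33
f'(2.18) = -4.03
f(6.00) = -33.33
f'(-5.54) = 11.41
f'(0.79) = -1.25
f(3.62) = -11.23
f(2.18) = -3.36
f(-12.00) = -147.33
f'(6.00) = -11.67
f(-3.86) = -15.52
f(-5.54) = -31.87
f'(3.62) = -6.91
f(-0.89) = -0.42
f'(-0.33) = 0.99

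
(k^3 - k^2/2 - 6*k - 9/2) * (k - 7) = k^4 - 15*k^3/2 - 5*k^2/2 + 75*k/2 + 63/2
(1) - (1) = 0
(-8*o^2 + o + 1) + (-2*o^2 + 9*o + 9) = -10*o^2 + 10*o + 10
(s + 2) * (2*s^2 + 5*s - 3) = 2*s^3 + 9*s^2 + 7*s - 6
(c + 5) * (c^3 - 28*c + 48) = c^4 + 5*c^3 - 28*c^2 - 92*c + 240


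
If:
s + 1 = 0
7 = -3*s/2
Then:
No Solution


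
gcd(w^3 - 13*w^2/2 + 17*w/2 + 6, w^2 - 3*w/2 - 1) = w + 1/2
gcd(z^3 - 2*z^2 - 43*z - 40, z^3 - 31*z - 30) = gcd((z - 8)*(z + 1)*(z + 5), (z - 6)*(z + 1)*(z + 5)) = z^2 + 6*z + 5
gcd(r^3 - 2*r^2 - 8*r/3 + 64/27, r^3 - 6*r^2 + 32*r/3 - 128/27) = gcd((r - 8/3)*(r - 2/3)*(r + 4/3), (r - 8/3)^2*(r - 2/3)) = r^2 - 10*r/3 + 16/9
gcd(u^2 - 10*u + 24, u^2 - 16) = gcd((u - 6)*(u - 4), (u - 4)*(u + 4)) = u - 4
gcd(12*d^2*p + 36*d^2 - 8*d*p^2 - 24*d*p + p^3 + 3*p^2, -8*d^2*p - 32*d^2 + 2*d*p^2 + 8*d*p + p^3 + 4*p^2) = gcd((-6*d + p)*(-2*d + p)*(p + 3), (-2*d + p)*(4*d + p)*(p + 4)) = -2*d + p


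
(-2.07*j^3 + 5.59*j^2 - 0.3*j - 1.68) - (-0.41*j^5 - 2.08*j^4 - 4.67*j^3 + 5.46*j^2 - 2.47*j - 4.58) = 0.41*j^5 + 2.08*j^4 + 2.6*j^3 + 0.13*j^2 + 2.17*j + 2.9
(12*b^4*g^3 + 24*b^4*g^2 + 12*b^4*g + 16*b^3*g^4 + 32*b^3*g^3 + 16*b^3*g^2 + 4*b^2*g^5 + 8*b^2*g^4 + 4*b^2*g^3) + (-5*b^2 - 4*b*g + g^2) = 12*b^4*g^3 + 24*b^4*g^2 + 12*b^4*g + 16*b^3*g^4 + 32*b^3*g^3 + 16*b^3*g^2 + 4*b^2*g^5 + 8*b^2*g^4 + 4*b^2*g^3 - 5*b^2 - 4*b*g + g^2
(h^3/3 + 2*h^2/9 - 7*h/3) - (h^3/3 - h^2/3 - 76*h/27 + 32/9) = 5*h^2/9 + 13*h/27 - 32/9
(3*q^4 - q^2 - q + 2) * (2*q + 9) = 6*q^5 + 27*q^4 - 2*q^3 - 11*q^2 - 5*q + 18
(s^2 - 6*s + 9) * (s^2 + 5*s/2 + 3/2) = s^4 - 7*s^3/2 - 9*s^2/2 + 27*s/2 + 27/2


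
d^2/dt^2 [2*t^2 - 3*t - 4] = 4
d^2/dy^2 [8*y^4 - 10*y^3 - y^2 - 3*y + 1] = 96*y^2 - 60*y - 2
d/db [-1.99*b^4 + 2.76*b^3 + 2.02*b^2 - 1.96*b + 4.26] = -7.96*b^3 + 8.28*b^2 + 4.04*b - 1.96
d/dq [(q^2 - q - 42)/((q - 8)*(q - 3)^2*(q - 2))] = (-2*q^4 + 13*q^3 + 175*q^2 - 1592*q + 2652)/(q^7 - 29*q^6 + 339*q^5 - 2075*q^4 + 7240*q^3 - 14508*q^2 + 15552*q - 6912)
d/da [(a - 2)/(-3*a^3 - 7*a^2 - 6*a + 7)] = (-3*a^3 - 7*a^2 - 6*a + (a - 2)*(9*a^2 + 14*a + 6) + 7)/(3*a^3 + 7*a^2 + 6*a - 7)^2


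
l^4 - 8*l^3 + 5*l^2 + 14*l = l*(l - 7)*(l - 2)*(l + 1)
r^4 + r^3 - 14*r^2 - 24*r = r*(r - 4)*(r + 2)*(r + 3)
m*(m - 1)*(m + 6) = m^3 + 5*m^2 - 6*m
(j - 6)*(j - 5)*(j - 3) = j^3 - 14*j^2 + 63*j - 90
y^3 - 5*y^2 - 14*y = y*(y - 7)*(y + 2)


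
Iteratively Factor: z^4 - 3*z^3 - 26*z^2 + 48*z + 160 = (z + 2)*(z^3 - 5*z^2 - 16*z + 80) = (z - 4)*(z + 2)*(z^2 - z - 20) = (z - 5)*(z - 4)*(z + 2)*(z + 4)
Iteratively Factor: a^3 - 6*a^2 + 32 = (a - 4)*(a^2 - 2*a - 8) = (a - 4)^2*(a + 2)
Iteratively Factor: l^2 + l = (l)*(l + 1)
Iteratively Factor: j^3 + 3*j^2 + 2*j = (j + 1)*(j^2 + 2*j) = j*(j + 1)*(j + 2)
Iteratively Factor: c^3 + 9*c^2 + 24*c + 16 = (c + 4)*(c^2 + 5*c + 4) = (c + 1)*(c + 4)*(c + 4)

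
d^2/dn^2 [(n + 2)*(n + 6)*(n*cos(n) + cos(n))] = -n^3*cos(n) - 6*n^2*sin(n) - 9*n^2*cos(n) - 36*n*sin(n) - 14*n*cos(n) - 40*sin(n) + 6*cos(n)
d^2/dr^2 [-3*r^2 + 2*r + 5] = -6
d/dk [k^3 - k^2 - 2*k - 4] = 3*k^2 - 2*k - 2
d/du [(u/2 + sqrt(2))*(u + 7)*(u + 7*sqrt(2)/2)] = 3*u^2/2 + 7*u + 11*sqrt(2)*u/2 + 7 + 77*sqrt(2)/4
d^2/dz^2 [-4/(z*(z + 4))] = 8*(-z^2 - z*(z + 4) - (z + 4)^2)/(z^3*(z + 4)^3)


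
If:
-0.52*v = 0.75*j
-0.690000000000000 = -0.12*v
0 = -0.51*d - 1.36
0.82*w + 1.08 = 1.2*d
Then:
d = -2.67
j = -3.99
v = 5.75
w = -5.22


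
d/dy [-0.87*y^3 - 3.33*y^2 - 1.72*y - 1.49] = -2.61*y^2 - 6.66*y - 1.72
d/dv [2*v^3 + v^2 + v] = 6*v^2 + 2*v + 1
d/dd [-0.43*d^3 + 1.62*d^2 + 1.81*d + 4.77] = -1.29*d^2 + 3.24*d + 1.81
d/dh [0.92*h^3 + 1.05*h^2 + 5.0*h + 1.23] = 2.76*h^2 + 2.1*h + 5.0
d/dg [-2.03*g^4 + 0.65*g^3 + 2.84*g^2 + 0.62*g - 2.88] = -8.12*g^3 + 1.95*g^2 + 5.68*g + 0.62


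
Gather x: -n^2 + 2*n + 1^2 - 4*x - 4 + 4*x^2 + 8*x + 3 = -n^2 + 2*n + 4*x^2 + 4*x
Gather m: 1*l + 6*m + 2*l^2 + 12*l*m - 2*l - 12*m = 2*l^2 - l + m*(12*l - 6)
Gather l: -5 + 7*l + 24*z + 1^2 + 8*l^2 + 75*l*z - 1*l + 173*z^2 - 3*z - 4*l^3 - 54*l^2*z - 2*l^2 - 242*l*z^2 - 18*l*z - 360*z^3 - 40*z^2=-4*l^3 + l^2*(6 - 54*z) + l*(-242*z^2 + 57*z + 6) - 360*z^3 + 133*z^2 + 21*z - 4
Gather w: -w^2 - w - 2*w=-w^2 - 3*w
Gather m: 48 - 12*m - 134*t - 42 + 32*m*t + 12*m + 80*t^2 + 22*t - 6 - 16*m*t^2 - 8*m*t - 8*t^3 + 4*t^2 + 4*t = m*(-16*t^2 + 24*t) - 8*t^3 + 84*t^2 - 108*t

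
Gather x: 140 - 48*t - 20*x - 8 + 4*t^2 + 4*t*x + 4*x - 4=4*t^2 - 48*t + x*(4*t - 16) + 128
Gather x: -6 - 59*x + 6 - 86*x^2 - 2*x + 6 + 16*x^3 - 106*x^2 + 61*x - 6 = 16*x^3 - 192*x^2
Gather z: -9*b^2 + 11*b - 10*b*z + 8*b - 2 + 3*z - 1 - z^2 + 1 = -9*b^2 + 19*b - z^2 + z*(3 - 10*b) - 2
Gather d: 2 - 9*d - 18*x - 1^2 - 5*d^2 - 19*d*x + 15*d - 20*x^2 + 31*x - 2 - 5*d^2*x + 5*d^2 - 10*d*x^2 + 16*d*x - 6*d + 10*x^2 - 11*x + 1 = -5*d^2*x + d*(-10*x^2 - 3*x) - 10*x^2 + 2*x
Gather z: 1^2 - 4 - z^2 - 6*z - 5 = -z^2 - 6*z - 8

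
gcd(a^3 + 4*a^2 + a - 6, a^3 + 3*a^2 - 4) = a^2 + a - 2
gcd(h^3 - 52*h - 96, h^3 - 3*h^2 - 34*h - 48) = h^2 - 6*h - 16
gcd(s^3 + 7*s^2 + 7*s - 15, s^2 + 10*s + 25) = s + 5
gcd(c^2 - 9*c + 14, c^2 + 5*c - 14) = c - 2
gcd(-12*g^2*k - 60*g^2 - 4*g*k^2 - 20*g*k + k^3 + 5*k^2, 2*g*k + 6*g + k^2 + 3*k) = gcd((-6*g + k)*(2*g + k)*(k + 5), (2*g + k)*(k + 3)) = 2*g + k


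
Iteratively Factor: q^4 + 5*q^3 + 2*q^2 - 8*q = (q + 4)*(q^3 + q^2 - 2*q) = (q + 2)*(q + 4)*(q^2 - q) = q*(q + 2)*(q + 4)*(q - 1)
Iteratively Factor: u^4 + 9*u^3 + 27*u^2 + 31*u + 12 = (u + 4)*(u^3 + 5*u^2 + 7*u + 3) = (u + 3)*(u + 4)*(u^2 + 2*u + 1) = (u + 1)*(u + 3)*(u + 4)*(u + 1)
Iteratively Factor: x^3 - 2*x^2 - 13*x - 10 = (x - 5)*(x^2 + 3*x + 2) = (x - 5)*(x + 1)*(x + 2)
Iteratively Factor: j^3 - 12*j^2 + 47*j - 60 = (j - 5)*(j^2 - 7*j + 12) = (j - 5)*(j - 3)*(j - 4)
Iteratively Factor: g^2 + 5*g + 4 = (g + 4)*(g + 1)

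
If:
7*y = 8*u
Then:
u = 7*y/8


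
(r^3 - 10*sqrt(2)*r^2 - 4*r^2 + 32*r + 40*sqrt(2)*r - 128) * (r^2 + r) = r^5 - 10*sqrt(2)*r^4 - 3*r^4 + 28*r^3 + 30*sqrt(2)*r^3 - 96*r^2 + 40*sqrt(2)*r^2 - 128*r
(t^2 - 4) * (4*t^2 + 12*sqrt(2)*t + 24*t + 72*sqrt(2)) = 4*t^4 + 12*sqrt(2)*t^3 + 24*t^3 - 16*t^2 + 72*sqrt(2)*t^2 - 96*t - 48*sqrt(2)*t - 288*sqrt(2)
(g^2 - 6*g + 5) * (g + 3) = g^3 - 3*g^2 - 13*g + 15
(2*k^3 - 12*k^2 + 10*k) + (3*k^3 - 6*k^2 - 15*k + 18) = 5*k^3 - 18*k^2 - 5*k + 18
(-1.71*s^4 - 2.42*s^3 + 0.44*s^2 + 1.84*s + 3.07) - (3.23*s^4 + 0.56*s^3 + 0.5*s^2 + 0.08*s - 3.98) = -4.94*s^4 - 2.98*s^3 - 0.06*s^2 + 1.76*s + 7.05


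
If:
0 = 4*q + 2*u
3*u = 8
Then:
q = -4/3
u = 8/3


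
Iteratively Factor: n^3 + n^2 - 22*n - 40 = (n + 2)*(n^2 - n - 20) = (n - 5)*(n + 2)*(n + 4)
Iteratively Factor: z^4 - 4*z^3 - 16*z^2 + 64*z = (z - 4)*(z^3 - 16*z) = (z - 4)^2*(z^2 + 4*z) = (z - 4)^2*(z + 4)*(z)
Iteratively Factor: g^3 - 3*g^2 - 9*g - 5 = (g + 1)*(g^2 - 4*g - 5) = (g + 1)^2*(g - 5)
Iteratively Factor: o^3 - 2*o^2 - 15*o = (o - 5)*(o^2 + 3*o) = (o - 5)*(o + 3)*(o)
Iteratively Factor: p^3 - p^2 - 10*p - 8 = (p + 2)*(p^2 - 3*p - 4) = (p - 4)*(p + 2)*(p + 1)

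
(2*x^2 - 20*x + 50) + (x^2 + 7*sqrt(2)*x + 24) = 3*x^2 - 20*x + 7*sqrt(2)*x + 74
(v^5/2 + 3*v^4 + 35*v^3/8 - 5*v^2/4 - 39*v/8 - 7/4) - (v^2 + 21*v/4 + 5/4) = v^5/2 + 3*v^4 + 35*v^3/8 - 9*v^2/4 - 81*v/8 - 3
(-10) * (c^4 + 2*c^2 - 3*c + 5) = -10*c^4 - 20*c^2 + 30*c - 50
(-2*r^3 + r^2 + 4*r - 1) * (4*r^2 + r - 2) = -8*r^5 + 2*r^4 + 21*r^3 - 2*r^2 - 9*r + 2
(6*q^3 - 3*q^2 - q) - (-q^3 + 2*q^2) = 7*q^3 - 5*q^2 - q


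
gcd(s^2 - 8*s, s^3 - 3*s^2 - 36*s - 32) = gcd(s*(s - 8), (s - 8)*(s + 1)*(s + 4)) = s - 8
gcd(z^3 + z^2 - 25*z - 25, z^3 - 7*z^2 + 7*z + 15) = z^2 - 4*z - 5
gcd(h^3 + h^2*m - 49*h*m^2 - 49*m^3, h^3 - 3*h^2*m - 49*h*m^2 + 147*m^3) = h^2 - 49*m^2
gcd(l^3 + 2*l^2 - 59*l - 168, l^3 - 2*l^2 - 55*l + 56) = l^2 - l - 56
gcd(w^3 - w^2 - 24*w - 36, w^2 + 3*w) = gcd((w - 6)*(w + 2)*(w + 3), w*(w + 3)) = w + 3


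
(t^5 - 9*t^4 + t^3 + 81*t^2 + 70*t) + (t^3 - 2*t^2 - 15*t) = t^5 - 9*t^4 + 2*t^3 + 79*t^2 + 55*t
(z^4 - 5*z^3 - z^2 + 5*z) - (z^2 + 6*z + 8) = z^4 - 5*z^3 - 2*z^2 - z - 8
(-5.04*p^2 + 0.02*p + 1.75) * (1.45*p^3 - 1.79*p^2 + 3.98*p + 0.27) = -7.308*p^5 + 9.0506*p^4 - 17.5575*p^3 - 4.4137*p^2 + 6.9704*p + 0.4725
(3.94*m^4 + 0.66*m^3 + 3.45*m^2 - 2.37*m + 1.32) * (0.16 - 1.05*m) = -4.137*m^5 - 0.0626000000000001*m^4 - 3.5169*m^3 + 3.0405*m^2 - 1.7652*m + 0.2112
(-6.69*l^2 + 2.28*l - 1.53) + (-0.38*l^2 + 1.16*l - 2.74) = -7.07*l^2 + 3.44*l - 4.27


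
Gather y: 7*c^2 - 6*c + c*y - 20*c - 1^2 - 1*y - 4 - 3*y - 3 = 7*c^2 - 26*c + y*(c - 4) - 8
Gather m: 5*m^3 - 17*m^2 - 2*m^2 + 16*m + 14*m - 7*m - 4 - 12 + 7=5*m^3 - 19*m^2 + 23*m - 9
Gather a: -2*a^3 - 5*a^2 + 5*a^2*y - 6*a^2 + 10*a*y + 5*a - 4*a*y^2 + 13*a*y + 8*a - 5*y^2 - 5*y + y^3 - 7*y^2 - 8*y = -2*a^3 + a^2*(5*y - 11) + a*(-4*y^2 + 23*y + 13) + y^3 - 12*y^2 - 13*y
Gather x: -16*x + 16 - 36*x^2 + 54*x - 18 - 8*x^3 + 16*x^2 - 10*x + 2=-8*x^3 - 20*x^2 + 28*x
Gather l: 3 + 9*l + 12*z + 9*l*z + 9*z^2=l*(9*z + 9) + 9*z^2 + 12*z + 3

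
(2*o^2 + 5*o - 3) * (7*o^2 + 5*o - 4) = 14*o^4 + 45*o^3 - 4*o^2 - 35*o + 12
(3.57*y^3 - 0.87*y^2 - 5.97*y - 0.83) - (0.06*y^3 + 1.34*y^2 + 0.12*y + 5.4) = 3.51*y^3 - 2.21*y^2 - 6.09*y - 6.23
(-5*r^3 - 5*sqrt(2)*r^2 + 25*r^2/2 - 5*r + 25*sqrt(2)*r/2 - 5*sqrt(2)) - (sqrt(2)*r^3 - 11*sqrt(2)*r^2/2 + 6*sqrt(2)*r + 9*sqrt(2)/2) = -5*r^3 - sqrt(2)*r^3 + sqrt(2)*r^2/2 + 25*r^2/2 - 5*r + 13*sqrt(2)*r/2 - 19*sqrt(2)/2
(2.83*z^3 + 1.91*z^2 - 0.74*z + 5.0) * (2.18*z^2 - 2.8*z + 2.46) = 6.1694*z^5 - 3.7602*z^4 + 0.000600000000000378*z^3 + 17.6706*z^2 - 15.8204*z + 12.3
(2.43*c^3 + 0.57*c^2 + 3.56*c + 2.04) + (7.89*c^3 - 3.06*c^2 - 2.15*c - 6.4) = 10.32*c^3 - 2.49*c^2 + 1.41*c - 4.36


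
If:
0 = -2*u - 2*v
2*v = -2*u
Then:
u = -v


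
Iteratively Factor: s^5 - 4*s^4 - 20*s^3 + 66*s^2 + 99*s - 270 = (s + 3)*(s^4 - 7*s^3 + s^2 + 63*s - 90) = (s - 3)*(s + 3)*(s^3 - 4*s^2 - 11*s + 30) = (s - 3)*(s - 2)*(s + 3)*(s^2 - 2*s - 15) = (s - 5)*(s - 3)*(s - 2)*(s + 3)*(s + 3)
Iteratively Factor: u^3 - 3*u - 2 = (u + 1)*(u^2 - u - 2) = (u - 2)*(u + 1)*(u + 1)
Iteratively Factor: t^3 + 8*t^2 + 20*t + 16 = (t + 2)*(t^2 + 6*t + 8) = (t + 2)^2*(t + 4)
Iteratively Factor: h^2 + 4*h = (h + 4)*(h)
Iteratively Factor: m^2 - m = (m - 1)*(m)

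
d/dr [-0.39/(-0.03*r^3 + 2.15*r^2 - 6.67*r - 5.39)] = (-0.0351*r^2 + 1.677*r - 2.6013)/(0.03*r^3 - 2.15*r^2 + 6.67*r + 5.39)^2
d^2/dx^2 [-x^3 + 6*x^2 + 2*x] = 12 - 6*x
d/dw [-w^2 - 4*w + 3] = -2*w - 4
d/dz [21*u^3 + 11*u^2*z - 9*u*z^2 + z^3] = 11*u^2 - 18*u*z + 3*z^2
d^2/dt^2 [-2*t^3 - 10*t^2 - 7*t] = -12*t - 20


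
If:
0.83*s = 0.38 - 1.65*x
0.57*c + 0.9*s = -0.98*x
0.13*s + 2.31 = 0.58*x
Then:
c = 3.29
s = -5.16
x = 2.83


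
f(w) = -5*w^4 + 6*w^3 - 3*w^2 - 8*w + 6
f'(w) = -20*w^3 + 18*w^2 - 6*w - 8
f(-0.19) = 7.36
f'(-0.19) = -6.07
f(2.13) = -69.59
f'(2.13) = -132.39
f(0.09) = 5.26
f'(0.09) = -8.41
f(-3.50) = -1010.31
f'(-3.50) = 1091.00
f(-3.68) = -1221.19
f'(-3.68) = 1254.56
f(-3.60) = -1123.82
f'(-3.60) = 1180.00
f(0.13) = 4.92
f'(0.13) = -8.52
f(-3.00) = -564.00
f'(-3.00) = 712.00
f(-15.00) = -273924.00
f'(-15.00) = 71632.00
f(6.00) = -5334.00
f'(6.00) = -3716.00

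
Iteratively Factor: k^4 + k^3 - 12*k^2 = (k)*(k^3 + k^2 - 12*k) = k*(k + 4)*(k^2 - 3*k) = k^2*(k + 4)*(k - 3)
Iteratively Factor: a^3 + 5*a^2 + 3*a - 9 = (a + 3)*(a^2 + 2*a - 3) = (a - 1)*(a + 3)*(a + 3)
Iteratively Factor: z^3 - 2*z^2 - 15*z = (z)*(z^2 - 2*z - 15) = z*(z + 3)*(z - 5)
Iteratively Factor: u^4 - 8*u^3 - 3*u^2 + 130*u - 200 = (u - 5)*(u^3 - 3*u^2 - 18*u + 40) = (u - 5)^2*(u^2 + 2*u - 8) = (u - 5)^2*(u + 4)*(u - 2)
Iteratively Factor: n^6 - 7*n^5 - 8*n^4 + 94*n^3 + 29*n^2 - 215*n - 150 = (n - 5)*(n^5 - 2*n^4 - 18*n^3 + 4*n^2 + 49*n + 30) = (n - 5)*(n + 3)*(n^4 - 5*n^3 - 3*n^2 + 13*n + 10) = (n - 5)*(n + 1)*(n + 3)*(n^3 - 6*n^2 + 3*n + 10) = (n - 5)*(n + 1)^2*(n + 3)*(n^2 - 7*n + 10) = (n - 5)*(n - 2)*(n + 1)^2*(n + 3)*(n - 5)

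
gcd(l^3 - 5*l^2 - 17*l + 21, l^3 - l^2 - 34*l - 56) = l - 7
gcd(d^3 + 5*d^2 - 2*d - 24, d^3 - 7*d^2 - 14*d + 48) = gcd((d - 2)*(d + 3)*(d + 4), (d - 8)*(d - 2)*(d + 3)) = d^2 + d - 6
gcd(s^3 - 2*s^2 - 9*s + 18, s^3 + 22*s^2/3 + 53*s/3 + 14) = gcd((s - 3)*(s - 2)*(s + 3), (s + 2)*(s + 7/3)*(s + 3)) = s + 3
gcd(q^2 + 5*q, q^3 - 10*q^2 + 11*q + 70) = 1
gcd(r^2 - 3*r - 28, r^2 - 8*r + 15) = 1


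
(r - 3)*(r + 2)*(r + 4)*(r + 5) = r^4 + 8*r^3 + 5*r^2 - 74*r - 120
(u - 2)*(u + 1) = u^2 - u - 2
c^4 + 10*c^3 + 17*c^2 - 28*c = c*(c - 1)*(c + 4)*(c + 7)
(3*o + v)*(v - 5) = 3*o*v - 15*o + v^2 - 5*v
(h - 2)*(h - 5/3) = h^2 - 11*h/3 + 10/3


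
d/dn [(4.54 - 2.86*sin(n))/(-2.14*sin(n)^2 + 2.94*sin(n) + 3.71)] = (-6.1204*sin(n)^2 + 19.4312*sin(n) - 23.9582)*cos(n)/(4.5796*sin(n)^4 - 12.5832*sin(n)^3 - 7.2352*sin(n)^2 + 21.8148*sin(n) + 13.7641)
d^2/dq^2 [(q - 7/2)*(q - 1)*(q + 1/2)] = 6*q - 8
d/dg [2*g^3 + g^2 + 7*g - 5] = 6*g^2 + 2*g + 7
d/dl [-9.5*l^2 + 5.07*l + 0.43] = 5.07 - 19.0*l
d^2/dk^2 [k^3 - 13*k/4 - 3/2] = 6*k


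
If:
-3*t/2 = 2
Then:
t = -4/3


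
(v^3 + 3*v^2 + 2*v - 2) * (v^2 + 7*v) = v^5 + 10*v^4 + 23*v^3 + 12*v^2 - 14*v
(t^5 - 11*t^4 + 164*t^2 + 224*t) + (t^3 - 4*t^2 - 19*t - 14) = t^5 - 11*t^4 + t^3 + 160*t^2 + 205*t - 14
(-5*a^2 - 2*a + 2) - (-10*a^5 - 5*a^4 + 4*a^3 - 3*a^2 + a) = 10*a^5 + 5*a^4 - 4*a^3 - 2*a^2 - 3*a + 2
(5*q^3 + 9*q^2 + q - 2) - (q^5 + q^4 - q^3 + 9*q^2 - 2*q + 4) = -q^5 - q^4 + 6*q^3 + 3*q - 6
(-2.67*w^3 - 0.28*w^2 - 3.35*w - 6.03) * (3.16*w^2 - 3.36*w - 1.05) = -8.4372*w^5 + 8.0864*w^4 - 6.8417*w^3 - 7.5048*w^2 + 23.7783*w + 6.3315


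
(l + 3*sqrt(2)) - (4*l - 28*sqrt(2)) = -3*l + 31*sqrt(2)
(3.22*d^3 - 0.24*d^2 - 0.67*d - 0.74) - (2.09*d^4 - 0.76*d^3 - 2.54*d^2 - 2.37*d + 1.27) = -2.09*d^4 + 3.98*d^3 + 2.3*d^2 + 1.7*d - 2.01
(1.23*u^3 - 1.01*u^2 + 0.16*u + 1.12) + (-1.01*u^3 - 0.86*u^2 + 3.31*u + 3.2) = 0.22*u^3 - 1.87*u^2 + 3.47*u + 4.32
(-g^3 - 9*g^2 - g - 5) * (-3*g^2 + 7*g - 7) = 3*g^5 + 20*g^4 - 53*g^3 + 71*g^2 - 28*g + 35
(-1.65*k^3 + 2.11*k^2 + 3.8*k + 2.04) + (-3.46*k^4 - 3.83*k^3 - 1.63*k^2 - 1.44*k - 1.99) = -3.46*k^4 - 5.48*k^3 + 0.48*k^2 + 2.36*k + 0.05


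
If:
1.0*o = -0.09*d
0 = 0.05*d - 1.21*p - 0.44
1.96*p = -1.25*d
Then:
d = 0.54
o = -0.05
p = -0.34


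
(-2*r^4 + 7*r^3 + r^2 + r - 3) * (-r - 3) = 2*r^5 - r^4 - 22*r^3 - 4*r^2 + 9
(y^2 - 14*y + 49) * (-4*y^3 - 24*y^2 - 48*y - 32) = -4*y^5 + 32*y^4 + 92*y^3 - 536*y^2 - 1904*y - 1568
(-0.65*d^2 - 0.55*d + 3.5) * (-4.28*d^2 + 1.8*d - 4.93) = 2.782*d^4 + 1.184*d^3 - 12.7655*d^2 + 9.0115*d - 17.255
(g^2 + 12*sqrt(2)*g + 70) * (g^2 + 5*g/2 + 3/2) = g^4 + 5*g^3/2 + 12*sqrt(2)*g^3 + 30*sqrt(2)*g^2 + 143*g^2/2 + 18*sqrt(2)*g + 175*g + 105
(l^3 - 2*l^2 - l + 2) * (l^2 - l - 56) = l^5 - 3*l^4 - 55*l^3 + 115*l^2 + 54*l - 112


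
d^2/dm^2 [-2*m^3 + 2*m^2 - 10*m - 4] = 4 - 12*m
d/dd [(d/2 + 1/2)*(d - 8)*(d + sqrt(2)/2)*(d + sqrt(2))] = 2*d^3 - 21*d^2/2 + 9*sqrt(2)*d^2/4 - 21*sqrt(2)*d/2 - 7*d - 6*sqrt(2) - 7/2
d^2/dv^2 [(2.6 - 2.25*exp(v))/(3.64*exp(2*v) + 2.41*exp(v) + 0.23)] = (-29.8116*exp(4*v) + 157.53374*exp(3*v) + 79.72692*exp(2*v) + 7.641355*exp(v) - 1.560205)*exp(v)/(48.228544*exp(6*v) + 95.794608*exp(5*v) + 72.566676*exp(4*v) + 26.103433*exp(3*v) + 4.585257*exp(2*v) + 0.382467*exp(v) + 0.012167)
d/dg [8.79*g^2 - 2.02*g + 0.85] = 17.58*g - 2.02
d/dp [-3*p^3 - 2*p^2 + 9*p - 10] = -9*p^2 - 4*p + 9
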